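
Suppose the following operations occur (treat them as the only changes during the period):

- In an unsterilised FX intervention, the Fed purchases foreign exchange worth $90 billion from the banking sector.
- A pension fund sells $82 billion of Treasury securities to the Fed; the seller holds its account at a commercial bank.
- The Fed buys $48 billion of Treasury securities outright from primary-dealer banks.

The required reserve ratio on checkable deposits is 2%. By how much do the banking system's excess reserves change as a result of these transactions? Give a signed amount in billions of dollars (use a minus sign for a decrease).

+$218.36 billion

FX purchase $90 billion: reserves +$90B, deposits 0.
Asset purchase (from non-banks) $82 billion: reserves +$82B, deposits +$82B.
OMO purchase (from banks) $48 billion: reserves +$48B, deposits 0.
Totals: Δreserves = +$220B, Δdeposits = +$82B.
Δrequired reserves = 2% × +$82B = +$1.64B.
Δexcess reserves = Δreserves − Δrequired = +$220B − (+$1.64B) = +$218.36 billion.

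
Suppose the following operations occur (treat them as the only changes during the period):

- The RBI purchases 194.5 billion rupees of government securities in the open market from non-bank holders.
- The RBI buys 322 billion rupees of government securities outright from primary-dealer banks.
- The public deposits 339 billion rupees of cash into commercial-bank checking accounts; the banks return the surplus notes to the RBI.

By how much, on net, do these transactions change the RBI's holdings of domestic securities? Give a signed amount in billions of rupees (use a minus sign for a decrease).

+516.5 billion

Asset purchase (from non-banks) 194.5 billion rupees: securities added to the RBI's portfolio → +194.5B.
OMO purchase (from banks) 322 billion rupees: securities added to the RBI's portfolio → +322B.
Currency deposit 339 billion rupees: the RBI's securities portfolio is untouched → 0.
Net: 194.5 + 322 + 0 = +516.5 billion.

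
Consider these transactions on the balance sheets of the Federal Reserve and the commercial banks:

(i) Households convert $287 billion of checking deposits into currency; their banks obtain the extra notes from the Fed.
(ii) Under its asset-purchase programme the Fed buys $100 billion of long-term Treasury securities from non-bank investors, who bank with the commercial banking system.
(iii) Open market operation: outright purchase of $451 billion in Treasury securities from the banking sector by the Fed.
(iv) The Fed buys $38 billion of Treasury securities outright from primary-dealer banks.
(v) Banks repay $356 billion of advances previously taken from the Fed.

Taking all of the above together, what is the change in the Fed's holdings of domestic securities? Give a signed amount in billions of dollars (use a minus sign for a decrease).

Currency withdrawal $287 billion: the Fed's securities portfolio is untouched → 0.
Asset purchase (from non-banks) $100 billion: securities added to the Fed's portfolio → +$100B.
OMO purchase (from banks) $451 billion: securities added to the Fed's portfolio → +$451B.
OMO purchase (from banks) $38 billion: securities added to the Fed's portfolio → +$38B.
Discount-window repayment $356 billion: the Fed's securities portfolio is untouched → 0.
Net: 0 + 100 + 451 + 38 + 0 = +$589 billion.

+$589 billion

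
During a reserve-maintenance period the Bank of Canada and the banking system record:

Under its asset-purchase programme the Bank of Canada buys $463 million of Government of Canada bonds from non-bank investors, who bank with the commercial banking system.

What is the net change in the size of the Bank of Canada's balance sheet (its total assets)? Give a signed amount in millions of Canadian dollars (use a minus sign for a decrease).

+$463 million

Bank of Canada balance sheet:
  Assets:      Securities +$463M
  Liabilities: Bank reserves +$463M
Change in total Bank of Canada assets = +$463 million.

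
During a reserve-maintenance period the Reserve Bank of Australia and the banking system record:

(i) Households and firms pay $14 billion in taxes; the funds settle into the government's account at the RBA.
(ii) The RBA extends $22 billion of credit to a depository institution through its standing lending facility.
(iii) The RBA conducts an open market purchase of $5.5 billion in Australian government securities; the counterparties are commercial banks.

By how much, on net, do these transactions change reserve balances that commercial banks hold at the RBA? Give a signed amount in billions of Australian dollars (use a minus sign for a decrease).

+$13.5 billion

RBA balance sheet:
  Assets:      Securities +$5.5B, Loans to banks +$22B
  Liabilities: Bank reserves +$13.5B, Government deposits +$14B
Commercial banking system:
  Assets:      Reserves at CB +$13.5B, Securities −$5.5B
  Liabilities: Checkable deposits −$14B, Borrowings from CB +$22B
So the change in reserve balances that commercial banks hold at the RBA is +$13.5 billion.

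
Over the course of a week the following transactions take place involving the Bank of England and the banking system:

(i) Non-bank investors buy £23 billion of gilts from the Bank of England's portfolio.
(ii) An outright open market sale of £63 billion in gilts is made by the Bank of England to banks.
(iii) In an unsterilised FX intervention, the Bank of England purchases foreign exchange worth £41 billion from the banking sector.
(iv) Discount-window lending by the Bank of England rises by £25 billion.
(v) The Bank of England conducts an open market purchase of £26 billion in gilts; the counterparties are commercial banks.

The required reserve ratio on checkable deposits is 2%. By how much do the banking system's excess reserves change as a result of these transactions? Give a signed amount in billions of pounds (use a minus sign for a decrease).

Asset sale (to non-banks) £23 billion: reserves −£23B, deposits −£23B.
OMO sale (to banks) £63 billion: reserves −£63B, deposits 0.
FX purchase £41 billion: reserves +£41B, deposits 0.
Discount-window loan £25 billion: reserves +£25B, deposits 0.
OMO purchase (from banks) £26 billion: reserves +£26B, deposits 0.
Totals: Δreserves = +£6B, Δdeposits = −£23B.
Δrequired reserves = 2% × −£23B = −£0.46B.
Δexcess reserves = Δreserves − Δrequired = +£6B − (−£0.46B) = +£6.46 billion.

+£6.46 billion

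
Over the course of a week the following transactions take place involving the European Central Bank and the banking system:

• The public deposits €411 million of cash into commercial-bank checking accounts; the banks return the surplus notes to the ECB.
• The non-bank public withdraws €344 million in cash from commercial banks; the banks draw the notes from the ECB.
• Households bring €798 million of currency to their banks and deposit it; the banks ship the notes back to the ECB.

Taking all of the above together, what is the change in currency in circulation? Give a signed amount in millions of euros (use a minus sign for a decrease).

Currency deposit €411 million: notes return to the central bank → −€411M.
Currency withdrawal €344 million: notes leave the central bank → +€344M.
Currency deposit €798 million: notes return to the central bank → −€798M.
Net: −411 + 344 − 798 = -€865 million.

-€865 million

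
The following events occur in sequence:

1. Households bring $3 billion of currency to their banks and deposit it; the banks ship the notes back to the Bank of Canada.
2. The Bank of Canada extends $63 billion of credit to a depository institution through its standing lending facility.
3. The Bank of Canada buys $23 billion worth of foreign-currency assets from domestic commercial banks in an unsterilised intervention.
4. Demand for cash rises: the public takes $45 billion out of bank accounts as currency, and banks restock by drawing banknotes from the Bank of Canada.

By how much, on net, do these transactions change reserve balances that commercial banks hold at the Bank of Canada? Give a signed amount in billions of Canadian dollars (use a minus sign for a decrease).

+$44 billion

Bank of Canada balance sheet:
  Assets:      Loans to banks +$63B, Foreign assets +$23B
  Liabilities: Bank reserves +$44B, Currency in circulation +$42B
So the change in reserve balances that commercial banks hold at the Bank of Canada is +$44 billion.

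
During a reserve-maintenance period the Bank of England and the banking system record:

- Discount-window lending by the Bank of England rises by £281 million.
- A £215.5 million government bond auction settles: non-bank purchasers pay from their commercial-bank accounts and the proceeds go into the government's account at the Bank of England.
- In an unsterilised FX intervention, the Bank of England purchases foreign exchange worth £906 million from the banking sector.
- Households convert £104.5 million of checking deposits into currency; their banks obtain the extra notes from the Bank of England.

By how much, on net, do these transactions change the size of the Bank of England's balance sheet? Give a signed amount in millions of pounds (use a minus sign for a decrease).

+£1187 million

Discount-window loan £281 million: a Bank of England asset is acquired → +£281M.
Government account inflow £215.5 million: only the composition of liabilities changes → 0.
FX purchase £906 million: a Bank of England asset is acquired → +£906M.
Currency withdrawal £104.5 million: only the composition of liabilities changes → 0.
Net: 281 + 0 + 906 + 0 = +£1187 million.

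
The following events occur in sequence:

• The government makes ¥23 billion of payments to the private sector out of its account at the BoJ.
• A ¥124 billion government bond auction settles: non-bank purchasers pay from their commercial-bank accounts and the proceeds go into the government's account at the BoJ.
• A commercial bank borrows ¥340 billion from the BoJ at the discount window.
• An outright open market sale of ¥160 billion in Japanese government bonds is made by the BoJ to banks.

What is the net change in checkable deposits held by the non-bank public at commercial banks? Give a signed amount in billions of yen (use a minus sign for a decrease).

-¥101 billion

Government spending ¥23 billion: non-bank counterparties' bank balances rise → +¥23B.
Government account inflow ¥124 billion: non-bank counterparties' bank balances fall → −¥124B.
Discount-window loan ¥340 billion: the counterparty is a bank, so public deposits are unchanged → 0.
OMO sale (to banks) ¥160 billion: the counterparty is a bank, so public deposits are unchanged → 0.
Net: 23 − 124 + 0 + 0 = -¥101 billion.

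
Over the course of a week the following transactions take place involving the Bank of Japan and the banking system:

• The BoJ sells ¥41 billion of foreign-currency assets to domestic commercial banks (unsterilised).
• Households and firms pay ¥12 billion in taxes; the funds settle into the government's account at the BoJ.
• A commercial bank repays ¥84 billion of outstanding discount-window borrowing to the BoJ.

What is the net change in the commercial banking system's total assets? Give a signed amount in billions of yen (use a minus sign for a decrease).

-¥96 billion

FX sale ¥41 billion: just an asset swap on bank balance sheets → 0.
Government account inflow ¥12 billion: bank balance sheets shrink → −¥12B.
Discount-window repayment ¥84 billion: bank balance sheets shrink → −¥84B.
Net: 0 − 12 − 84 = -¥96 billion.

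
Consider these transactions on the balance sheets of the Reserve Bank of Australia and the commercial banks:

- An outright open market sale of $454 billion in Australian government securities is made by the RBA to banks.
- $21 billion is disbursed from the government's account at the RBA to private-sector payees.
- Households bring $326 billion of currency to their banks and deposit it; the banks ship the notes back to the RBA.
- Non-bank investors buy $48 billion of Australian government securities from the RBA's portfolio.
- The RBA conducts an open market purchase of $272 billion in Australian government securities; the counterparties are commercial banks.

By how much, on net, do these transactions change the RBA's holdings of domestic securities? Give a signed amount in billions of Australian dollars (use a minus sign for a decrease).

-$230 billion

RBA balance sheet:
  Assets:      Securities −$230B
  Liabilities: Bank reserves +$117B, Currency in circulation −$326B, Government deposits −$21B
So the change in the RBA's holdings of domestic securities is -$230 billion.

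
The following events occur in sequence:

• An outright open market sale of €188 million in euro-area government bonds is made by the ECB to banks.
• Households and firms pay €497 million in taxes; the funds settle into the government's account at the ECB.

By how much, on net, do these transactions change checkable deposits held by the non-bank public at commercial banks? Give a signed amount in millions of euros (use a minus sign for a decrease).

OMO sale (to banks) €188 million: the counterparty is a bank, so public deposits are unchanged → 0.
Government account inflow €497 million: non-bank counterparties' bank balances fall → −€497M.
Net: 0 − 497 = -€497 million.

-€497 million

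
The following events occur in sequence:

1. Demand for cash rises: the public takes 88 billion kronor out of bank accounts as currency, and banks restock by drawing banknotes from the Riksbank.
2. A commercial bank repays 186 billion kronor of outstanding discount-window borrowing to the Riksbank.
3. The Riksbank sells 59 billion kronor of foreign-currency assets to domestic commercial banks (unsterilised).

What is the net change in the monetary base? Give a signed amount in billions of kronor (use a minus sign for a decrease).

-245 billion

Riksbank balance sheet:
  Assets:      Loans to banks −186B, Foreign assets −59B
  Liabilities: Bank reserves −333B, Currency in circulation +88B
Commercial banking system:
  Assets:      Reserves at CB −333B, Foreign assets +59B
  Liabilities: Checkable deposits −88B, Borrowings from CB −186B
Monetary base = currency + reserves: +88B + (−333B) = -245 billion.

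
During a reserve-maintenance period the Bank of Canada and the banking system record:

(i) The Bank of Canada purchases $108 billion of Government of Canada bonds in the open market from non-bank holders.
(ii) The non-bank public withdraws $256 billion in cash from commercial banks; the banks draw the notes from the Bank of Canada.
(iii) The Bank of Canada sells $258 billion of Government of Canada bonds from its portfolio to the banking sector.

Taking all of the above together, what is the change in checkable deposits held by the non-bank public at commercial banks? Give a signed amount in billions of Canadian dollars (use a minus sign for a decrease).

-$148 billion

Asset purchase (from non-banks) $108 billion: non-bank counterparties' bank balances rise → +$108B.
Currency withdrawal $256 billion: non-bank counterparties' bank balances fall → −$256B.
OMO sale (to banks) $258 billion: the counterparty is a bank, so public deposits are unchanged → 0.
Net: 108 − 256 + 0 = -$148 billion.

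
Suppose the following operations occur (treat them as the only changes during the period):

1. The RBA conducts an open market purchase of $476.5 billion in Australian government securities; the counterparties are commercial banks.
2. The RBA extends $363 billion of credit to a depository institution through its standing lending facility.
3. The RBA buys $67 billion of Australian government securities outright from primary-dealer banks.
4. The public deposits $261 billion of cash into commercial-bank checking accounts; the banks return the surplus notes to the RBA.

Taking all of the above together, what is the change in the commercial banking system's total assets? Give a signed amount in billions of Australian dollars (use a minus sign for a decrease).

RBA balance sheet:
  Assets:      Securities +$543.5B, Loans to banks +$363B
  Liabilities: Bank reserves +$1167.5B, Currency in circulation −$261B
Commercial banking system:
  Assets:      Reserves at CB +$1167.5B, Securities −$543.5B
  Liabilities: Checkable deposits +$261B, Borrowings from CB +$363B
Change in total bank assets = +$624 billion.

+$624 billion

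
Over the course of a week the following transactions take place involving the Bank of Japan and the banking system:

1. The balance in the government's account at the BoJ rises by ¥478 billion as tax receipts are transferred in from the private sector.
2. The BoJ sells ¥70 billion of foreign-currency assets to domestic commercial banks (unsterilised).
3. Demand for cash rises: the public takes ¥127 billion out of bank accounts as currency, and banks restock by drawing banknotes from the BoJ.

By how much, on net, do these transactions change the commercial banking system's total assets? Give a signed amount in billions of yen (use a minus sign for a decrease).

-¥605 billion

Government account inflow ¥478 billion: bank balance sheets shrink → −¥478B.
FX sale ¥70 billion: just an asset swap on bank balance sheets → 0.
Currency withdrawal ¥127 billion: bank balance sheets shrink → −¥127B.
Net: −478 + 0 − 127 = -¥605 billion.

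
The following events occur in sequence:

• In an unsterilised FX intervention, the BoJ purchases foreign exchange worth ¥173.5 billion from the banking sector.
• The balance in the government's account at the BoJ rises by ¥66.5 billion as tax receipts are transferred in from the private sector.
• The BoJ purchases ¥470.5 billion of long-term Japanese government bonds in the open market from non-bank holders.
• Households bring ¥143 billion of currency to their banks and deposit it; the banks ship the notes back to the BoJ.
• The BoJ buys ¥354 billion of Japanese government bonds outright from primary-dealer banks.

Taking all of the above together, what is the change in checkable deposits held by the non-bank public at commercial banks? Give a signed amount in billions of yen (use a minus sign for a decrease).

+¥547 billion

BoJ balance sheet:
  Assets:      Securities +¥824.5B, Foreign assets +¥173.5B
  Liabilities: Bank reserves +¥1074.5B, Currency in circulation −¥143B, Government deposits +¥66.5B
Commercial banking system:
  Assets:      Reserves at CB +¥1074.5B, Securities −¥354B, Foreign assets −¥173.5B
  Liabilities: Checkable deposits +¥547B
So the change in checkable deposits held by the non-bank public at commercial banks is +¥547 billion.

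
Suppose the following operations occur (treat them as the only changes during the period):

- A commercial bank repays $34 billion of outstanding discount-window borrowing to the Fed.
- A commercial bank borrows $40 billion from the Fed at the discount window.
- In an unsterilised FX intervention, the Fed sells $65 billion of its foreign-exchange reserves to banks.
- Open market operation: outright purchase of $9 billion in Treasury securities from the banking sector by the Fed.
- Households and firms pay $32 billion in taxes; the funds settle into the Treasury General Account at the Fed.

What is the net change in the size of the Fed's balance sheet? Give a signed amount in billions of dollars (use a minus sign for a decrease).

Discount-window repayment $34 billion: a Fed asset is shed → −$34B.
Discount-window loan $40 billion: a Fed asset is acquired → +$40B.
FX sale $65 billion: a Fed asset is shed → −$65B.
OMO purchase (from banks) $9 billion: a Fed asset is acquired → +$9B.
Government account inflow $32 billion: only the composition of liabilities changes → 0.
Net: −34 + 40 − 65 + 9 + 0 = -$50 billion.

-$50 billion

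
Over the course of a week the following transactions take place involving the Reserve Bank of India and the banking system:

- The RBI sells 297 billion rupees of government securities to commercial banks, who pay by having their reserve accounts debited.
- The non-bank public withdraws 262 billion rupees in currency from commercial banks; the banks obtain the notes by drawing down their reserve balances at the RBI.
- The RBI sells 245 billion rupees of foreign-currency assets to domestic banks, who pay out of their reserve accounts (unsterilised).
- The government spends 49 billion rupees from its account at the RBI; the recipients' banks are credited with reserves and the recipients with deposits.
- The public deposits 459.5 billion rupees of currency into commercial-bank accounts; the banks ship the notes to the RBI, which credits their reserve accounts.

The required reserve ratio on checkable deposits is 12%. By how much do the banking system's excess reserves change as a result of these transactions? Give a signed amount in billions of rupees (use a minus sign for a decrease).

-325.08 billion

OMO sale (to banks) 297 billion rupees: reserves −297B, deposits 0.
Currency withdrawal 262 billion rupees: reserves −262B, deposits −262B.
FX sale 245 billion rupees: reserves −245B, deposits 0.
Government spending 49 billion rupees: reserves +49B, deposits +49B.
Currency deposit 459.5 billion rupees: reserves +459.5B, deposits +459.5B.
Totals: Δreserves = −295.5B, Δdeposits = +246.5B.
Δrequired reserves = 12% × +246.5B = +29.58B.
Δexcess reserves = Δreserves − Δrequired = −295.5B − (+29.58B) = -325.08 billion.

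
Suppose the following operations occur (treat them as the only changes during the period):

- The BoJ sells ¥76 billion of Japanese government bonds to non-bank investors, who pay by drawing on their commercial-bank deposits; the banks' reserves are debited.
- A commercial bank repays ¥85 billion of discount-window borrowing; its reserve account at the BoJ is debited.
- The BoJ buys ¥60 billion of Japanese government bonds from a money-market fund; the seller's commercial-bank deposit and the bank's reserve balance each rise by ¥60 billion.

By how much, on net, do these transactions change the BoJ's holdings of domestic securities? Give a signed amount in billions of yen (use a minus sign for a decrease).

-¥16 billion

BoJ balance sheet:
  Assets:      Securities −¥16B, Loans to banks −¥85B
  Liabilities: Bank reserves −¥101B
So the change in the BoJ's holdings of domestic securities is -¥16 billion.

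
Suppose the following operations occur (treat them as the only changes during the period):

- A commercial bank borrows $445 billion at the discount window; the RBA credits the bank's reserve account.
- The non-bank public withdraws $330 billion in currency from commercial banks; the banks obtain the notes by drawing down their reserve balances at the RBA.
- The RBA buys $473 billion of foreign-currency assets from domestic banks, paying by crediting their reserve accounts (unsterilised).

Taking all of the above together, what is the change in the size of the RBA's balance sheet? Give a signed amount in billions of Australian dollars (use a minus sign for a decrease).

Discount-window loan $445 billion: an RBA asset is acquired → +$445B.
Currency withdrawal $330 billion: only the composition of liabilities changes → 0.
FX purchase $473 billion: an RBA asset is acquired → +$473B.
Net: 445 + 0 + 473 = +$918 billion.

+$918 billion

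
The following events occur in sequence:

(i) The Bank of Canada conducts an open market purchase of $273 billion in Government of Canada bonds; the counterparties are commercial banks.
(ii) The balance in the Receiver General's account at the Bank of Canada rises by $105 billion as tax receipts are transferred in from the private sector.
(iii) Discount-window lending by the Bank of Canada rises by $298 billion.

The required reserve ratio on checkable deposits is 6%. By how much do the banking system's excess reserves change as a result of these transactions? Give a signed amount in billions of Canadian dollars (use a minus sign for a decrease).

OMO purchase (from banks) $273 billion: reserves +$273B, deposits 0.
Government account inflow $105 billion: reserves −$105B, deposits −$105B.
Discount-window loan $298 billion: reserves +$298B, deposits 0.
Totals: Δreserves = +$466B, Δdeposits = −$105B.
Δrequired reserves = 6% × −$105B = −$6.3B.
Δexcess reserves = Δreserves − Δrequired = +$466B − (−$6.3B) = +$472.3 billion.

+$472.3 billion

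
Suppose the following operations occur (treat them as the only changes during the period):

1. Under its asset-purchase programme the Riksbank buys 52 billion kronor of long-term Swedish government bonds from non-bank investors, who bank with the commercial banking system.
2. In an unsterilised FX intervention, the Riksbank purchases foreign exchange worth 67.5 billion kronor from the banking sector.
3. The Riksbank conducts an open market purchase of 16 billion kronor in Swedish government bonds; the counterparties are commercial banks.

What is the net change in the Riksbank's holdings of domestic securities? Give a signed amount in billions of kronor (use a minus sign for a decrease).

+68 billion

Asset purchase (from non-banks) 52 billion kronor: securities added to the Riksbank's portfolio → +52B.
FX purchase 67.5 billion kronor: the Riksbank's securities portfolio is untouched → 0.
OMO purchase (from banks) 16 billion kronor: securities added to the Riksbank's portfolio → +16B.
Net: 52 + 0 + 16 = +68 billion.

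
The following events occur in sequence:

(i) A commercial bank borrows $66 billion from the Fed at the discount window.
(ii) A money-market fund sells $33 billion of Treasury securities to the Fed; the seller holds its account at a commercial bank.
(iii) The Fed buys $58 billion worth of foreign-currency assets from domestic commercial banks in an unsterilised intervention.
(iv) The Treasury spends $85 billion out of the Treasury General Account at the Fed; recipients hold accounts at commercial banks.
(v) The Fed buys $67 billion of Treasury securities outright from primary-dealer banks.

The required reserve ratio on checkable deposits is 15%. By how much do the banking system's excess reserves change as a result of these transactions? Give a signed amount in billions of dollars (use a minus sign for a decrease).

+$291.3 billion

Discount-window loan $66 billion: reserves +$66B, deposits 0.
Asset purchase (from non-banks) $33 billion: reserves +$33B, deposits +$33B.
FX purchase $58 billion: reserves +$58B, deposits 0.
Government spending $85 billion: reserves +$85B, deposits +$85B.
OMO purchase (from banks) $67 billion: reserves +$67B, deposits 0.
Totals: Δreserves = +$309B, Δdeposits = +$118B.
Δrequired reserves = 15% × +$118B = +$17.7B.
Δexcess reserves = Δreserves − Δrequired = +$309B − (+$17.7B) = +$291.3 billion.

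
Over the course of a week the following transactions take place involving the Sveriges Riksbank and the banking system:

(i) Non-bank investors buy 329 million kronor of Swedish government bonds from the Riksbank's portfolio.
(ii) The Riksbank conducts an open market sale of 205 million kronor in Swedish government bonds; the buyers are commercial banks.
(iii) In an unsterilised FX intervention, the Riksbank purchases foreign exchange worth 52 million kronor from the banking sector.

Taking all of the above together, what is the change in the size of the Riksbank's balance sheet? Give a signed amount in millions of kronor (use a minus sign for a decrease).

Riksbank balance sheet:
  Assets:      Securities −534M, Foreign assets +52M
  Liabilities: Bank reserves −482M
Change in total Riksbank assets = -482 million.

-482 million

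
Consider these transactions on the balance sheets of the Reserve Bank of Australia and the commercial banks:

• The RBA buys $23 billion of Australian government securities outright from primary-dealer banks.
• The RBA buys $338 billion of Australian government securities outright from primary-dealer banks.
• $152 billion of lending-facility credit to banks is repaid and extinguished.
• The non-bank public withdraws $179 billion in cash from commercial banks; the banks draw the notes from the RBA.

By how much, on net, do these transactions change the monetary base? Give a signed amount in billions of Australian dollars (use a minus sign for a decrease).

OMO purchase (from banks) $23 billion: RBA balance sheet expands → +$23B.
OMO purchase (from banks) $338 billion: RBA balance sheet expands → +$338B.
Discount-window repayment $152 billion: RBA balance sheet contracts → −$152B.
Currency withdrawal $179 billion: just a shift between currency and reserves — both are base money → 0.
Net: 23 + 338 − 152 + 0 = +$209 billion.

+$209 billion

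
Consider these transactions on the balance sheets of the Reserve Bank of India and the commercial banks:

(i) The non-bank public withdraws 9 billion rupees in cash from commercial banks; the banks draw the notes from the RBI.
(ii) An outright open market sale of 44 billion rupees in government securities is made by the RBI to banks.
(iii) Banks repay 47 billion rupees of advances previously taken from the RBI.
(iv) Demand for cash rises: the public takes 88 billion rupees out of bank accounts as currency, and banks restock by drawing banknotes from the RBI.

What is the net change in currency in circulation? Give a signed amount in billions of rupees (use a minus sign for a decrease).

RBI balance sheet:
  Assets:      Securities −44B, Loans to banks −47B
  Liabilities: Bank reserves −188B, Currency in circulation +97B
Commercial banking system:
  Assets:      Reserves at CB −188B, Securities +44B
  Liabilities: Checkable deposits −97B, Borrowings from CB −47B
So the change in currency in circulation is +97 billion.

+97 billion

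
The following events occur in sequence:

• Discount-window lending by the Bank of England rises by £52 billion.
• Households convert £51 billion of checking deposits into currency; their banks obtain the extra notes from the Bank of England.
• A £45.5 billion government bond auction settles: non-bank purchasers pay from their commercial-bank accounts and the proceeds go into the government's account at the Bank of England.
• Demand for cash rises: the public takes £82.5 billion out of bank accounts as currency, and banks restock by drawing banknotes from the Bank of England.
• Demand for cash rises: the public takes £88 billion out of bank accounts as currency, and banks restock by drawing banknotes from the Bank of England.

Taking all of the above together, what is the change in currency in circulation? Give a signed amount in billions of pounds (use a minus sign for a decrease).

Discount-window loan £52 billion: no currency enters or leaves circulation → 0.
Currency withdrawal £51 billion: notes leave the central bank → +£51B.
Government account inflow £45.5 billion: no currency enters or leaves circulation → 0.
Currency withdrawal £82.5 billion: notes leave the central bank → +£82.5B.
Currency withdrawal £88 billion: notes leave the central bank → +£88B.
Net: 0 + 51 + 0 + 82.5 + 88 = +£221.5 billion.

+£221.5 billion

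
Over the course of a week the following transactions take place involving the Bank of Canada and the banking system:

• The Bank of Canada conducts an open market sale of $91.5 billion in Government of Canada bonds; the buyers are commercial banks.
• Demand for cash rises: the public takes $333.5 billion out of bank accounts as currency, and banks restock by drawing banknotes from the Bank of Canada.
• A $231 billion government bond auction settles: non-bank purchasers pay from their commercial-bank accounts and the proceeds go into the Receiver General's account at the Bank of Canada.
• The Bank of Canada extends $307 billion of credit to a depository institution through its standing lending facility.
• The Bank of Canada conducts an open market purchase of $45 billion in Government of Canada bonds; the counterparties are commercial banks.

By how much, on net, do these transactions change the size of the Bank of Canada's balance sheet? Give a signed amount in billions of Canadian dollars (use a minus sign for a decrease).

OMO sale (to banks) $91.5 billion: a Bank of Canada asset is shed → −$91.5B.
Currency withdrawal $333.5 billion: only the composition of liabilities changes → 0.
Government account inflow $231 billion: only the composition of liabilities changes → 0.
Discount-window loan $307 billion: a Bank of Canada asset is acquired → +$307B.
OMO purchase (from banks) $45 billion: a Bank of Canada asset is acquired → +$45B.
Net: −91.5 + 0 + 0 + 307 + 45 = +$260.5 billion.

+$260.5 billion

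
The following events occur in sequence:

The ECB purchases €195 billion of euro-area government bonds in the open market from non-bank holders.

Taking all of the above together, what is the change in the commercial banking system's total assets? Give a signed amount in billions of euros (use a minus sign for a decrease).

+€195 billion

ECB balance sheet:
  Assets:      Securities +€195B
  Liabilities: Bank reserves +€195B
Commercial banking system:
  Assets:      Reserves at CB +€195B
  Liabilities: Checkable deposits +€195B
Change in total bank assets = +€195 billion.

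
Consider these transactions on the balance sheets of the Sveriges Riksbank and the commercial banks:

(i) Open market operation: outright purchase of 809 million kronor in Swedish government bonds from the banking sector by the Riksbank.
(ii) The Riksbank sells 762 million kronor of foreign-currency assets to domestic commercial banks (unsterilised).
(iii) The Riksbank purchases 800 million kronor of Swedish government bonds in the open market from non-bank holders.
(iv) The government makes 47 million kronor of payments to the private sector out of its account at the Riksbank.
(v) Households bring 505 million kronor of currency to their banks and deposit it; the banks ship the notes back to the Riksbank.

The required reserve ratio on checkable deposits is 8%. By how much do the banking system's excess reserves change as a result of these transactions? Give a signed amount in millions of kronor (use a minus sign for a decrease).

OMO purchase (from banks) 809 million kronor: reserves +809M, deposits 0.
FX sale 762 million kronor: reserves −762M, deposits 0.
Asset purchase (from non-banks) 800 million kronor: reserves +800M, deposits +800M.
Government spending 47 million kronor: reserves +47M, deposits +47M.
Currency deposit 505 million kronor: reserves +505M, deposits +505M.
Totals: Δreserves = +1399M, Δdeposits = +1352M.
Δrequired reserves = 8% × +1352M = +108.16M.
Δexcess reserves = Δreserves − Δrequired = +1399M − (+108.16M) = +1290.84 million.

+1290.84 million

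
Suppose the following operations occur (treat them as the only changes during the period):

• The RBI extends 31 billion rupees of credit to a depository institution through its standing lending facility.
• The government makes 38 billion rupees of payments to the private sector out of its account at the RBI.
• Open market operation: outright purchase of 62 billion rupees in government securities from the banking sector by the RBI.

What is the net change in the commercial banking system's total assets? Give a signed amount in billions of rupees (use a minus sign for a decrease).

Discount-window loan 31 billion rupees: bank balance sheets expand → +31B.
Government spending 38 billion rupees: bank balance sheets expand → +38B.
OMO purchase (from banks) 62 billion rupees: just an asset swap on bank balance sheets → 0.
Net: 31 + 38 + 0 = +69 billion.

+69 billion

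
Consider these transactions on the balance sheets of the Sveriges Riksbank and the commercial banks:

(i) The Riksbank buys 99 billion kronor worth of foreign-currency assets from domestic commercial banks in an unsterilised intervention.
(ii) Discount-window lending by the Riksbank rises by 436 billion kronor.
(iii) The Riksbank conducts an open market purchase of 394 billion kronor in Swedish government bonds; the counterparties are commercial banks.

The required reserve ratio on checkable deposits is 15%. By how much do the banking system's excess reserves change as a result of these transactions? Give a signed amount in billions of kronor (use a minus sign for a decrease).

FX purchase 99 billion kronor: reserves +99B, deposits 0.
Discount-window loan 436 billion kronor: reserves +436B, deposits 0.
OMO purchase (from banks) 394 billion kronor: reserves +394B, deposits 0.
Totals: Δreserves = +929B, Δdeposits = 0.
Δrequired reserves = 15% × 0 = 0.
Δexcess reserves = Δreserves − Δrequired = +929B − (0) = +929 billion.

+929 billion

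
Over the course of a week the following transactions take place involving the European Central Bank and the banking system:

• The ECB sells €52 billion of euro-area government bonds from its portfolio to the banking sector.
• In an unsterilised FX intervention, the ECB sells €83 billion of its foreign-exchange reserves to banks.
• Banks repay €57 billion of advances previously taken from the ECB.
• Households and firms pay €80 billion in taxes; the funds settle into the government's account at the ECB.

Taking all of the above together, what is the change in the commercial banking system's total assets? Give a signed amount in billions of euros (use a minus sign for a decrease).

-€137 billion

OMO sale (to banks) €52 billion: just an asset swap on bank balance sheets → 0.
FX sale €83 billion: just an asset swap on bank balance sheets → 0.
Discount-window repayment €57 billion: bank balance sheets shrink → −€57B.
Government account inflow €80 billion: bank balance sheets shrink → −€80B.
Net: 0 + 0 − 57 − 80 = -€137 billion.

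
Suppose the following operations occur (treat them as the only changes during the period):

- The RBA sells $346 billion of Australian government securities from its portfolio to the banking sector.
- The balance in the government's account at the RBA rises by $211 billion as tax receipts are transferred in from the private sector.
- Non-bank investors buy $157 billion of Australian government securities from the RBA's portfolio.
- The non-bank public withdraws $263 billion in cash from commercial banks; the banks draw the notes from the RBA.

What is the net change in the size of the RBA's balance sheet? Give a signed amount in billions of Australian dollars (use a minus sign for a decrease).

-$503 billion

RBA balance sheet:
  Assets:      Securities −$503B
  Liabilities: Bank reserves −$977B, Currency in circulation +$263B, Government deposits +$211B
Commercial banking system:
  Assets:      Reserves at CB −$977B, Securities +$346B
  Liabilities: Checkable deposits −$631B
Change in total RBA assets = -$503 billion.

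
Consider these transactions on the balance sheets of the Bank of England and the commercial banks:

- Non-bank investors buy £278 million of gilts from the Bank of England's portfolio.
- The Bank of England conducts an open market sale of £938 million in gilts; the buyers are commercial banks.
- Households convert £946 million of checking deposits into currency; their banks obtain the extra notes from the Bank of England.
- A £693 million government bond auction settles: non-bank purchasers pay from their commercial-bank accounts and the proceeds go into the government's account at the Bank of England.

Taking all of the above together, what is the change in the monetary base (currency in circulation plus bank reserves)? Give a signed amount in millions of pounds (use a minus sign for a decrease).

Asset sale (to non-banks) £278 million: Bank of England balance sheet contracts → −£278M.
OMO sale (to banks) £938 million: Bank of England balance sheet contracts → −£938M.
Currency withdrawal £946 million: just a shift between currency and reserves — both are base money → 0.
Government account inflow £693 million: reserves shift to a non-base liability → −£693M.
Net: −278 − 938 + 0 − 693 = -£1909 million.

-£1909 million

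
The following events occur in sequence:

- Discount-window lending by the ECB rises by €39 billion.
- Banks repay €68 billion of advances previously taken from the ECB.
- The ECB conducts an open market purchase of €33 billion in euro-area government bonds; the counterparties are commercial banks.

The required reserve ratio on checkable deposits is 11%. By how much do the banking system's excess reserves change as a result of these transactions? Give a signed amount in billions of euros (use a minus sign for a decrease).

Discount-window loan €39 billion: reserves +€39B, deposits 0.
Discount-window repayment €68 billion: reserves −€68B, deposits 0.
OMO purchase (from banks) €33 billion: reserves +€33B, deposits 0.
Totals: Δreserves = +€4B, Δdeposits = 0.
Δrequired reserves = 11% × 0 = 0.
Δexcess reserves = Δreserves − Δrequired = +€4B − (0) = +€4 billion.

+€4 billion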